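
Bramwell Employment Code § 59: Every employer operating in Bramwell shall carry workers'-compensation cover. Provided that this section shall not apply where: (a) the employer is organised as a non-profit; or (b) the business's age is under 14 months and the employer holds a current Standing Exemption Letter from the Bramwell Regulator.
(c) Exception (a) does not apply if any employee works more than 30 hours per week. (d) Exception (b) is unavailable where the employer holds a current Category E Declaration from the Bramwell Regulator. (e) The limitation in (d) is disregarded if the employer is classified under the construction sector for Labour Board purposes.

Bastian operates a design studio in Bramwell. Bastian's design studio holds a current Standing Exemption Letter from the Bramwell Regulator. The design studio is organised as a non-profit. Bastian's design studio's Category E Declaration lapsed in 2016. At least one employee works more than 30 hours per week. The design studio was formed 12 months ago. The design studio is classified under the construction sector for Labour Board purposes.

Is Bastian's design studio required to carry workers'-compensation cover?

Exception (a): the employer is a non-profit — every condition holds. But applying paragraph (c): (c) applies — at least one employee exceeds 30 hours/week. So (a) is unavailable.
Exception (b)'s conditions are all satisfied: the business's age is 12 months, under the 14 months limit; a current Standing Exemption Letter is held. As to paragraphs (d)–(e): (d), which would limit (b), is not engaged: there is no Category E Declaration in force. So (b) applies.

No — exception (b) applies; Bastian's design studio is not required to carry workers'-compensation cover.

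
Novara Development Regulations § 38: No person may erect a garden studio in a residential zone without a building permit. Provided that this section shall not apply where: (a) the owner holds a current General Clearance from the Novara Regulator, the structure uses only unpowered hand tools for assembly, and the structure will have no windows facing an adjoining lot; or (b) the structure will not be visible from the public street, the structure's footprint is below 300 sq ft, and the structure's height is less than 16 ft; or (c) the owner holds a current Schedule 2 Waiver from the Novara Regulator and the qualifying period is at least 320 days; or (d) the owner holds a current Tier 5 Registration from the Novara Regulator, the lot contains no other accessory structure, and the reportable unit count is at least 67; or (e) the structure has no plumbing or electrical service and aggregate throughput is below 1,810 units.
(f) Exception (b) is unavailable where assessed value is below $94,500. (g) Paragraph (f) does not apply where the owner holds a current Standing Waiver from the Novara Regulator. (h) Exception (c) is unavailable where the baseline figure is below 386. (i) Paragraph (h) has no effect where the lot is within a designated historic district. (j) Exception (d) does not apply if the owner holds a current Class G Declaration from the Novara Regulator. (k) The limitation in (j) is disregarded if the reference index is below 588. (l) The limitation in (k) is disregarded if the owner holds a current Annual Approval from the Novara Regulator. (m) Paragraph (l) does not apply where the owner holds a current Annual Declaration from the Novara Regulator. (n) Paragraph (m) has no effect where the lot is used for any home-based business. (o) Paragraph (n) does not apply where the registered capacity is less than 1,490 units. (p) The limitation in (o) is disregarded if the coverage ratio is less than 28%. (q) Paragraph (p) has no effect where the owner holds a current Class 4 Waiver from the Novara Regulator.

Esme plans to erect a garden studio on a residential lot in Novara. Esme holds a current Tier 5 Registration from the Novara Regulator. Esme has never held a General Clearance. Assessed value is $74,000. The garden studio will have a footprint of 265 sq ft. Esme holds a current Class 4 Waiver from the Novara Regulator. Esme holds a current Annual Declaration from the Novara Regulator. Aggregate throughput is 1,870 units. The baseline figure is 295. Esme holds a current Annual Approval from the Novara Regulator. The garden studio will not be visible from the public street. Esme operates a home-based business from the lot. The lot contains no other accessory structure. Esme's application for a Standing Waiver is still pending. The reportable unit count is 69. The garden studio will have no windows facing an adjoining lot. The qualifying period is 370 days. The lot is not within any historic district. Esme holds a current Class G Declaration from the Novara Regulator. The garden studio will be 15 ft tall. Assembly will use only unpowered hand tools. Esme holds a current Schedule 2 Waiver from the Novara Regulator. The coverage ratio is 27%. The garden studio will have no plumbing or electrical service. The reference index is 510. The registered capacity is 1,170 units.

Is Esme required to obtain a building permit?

Exception (a) does not apply: the General Clearance is not current.
Exception (b) is satisfied on its face — the structure will not be visible from the street; the structure's footprint is 265 sq ft, below the 300 sq ft limit; the structure's height is 15 ft, less than the 16 ft limit. But applying paragraphs (f)–(g): (f) operates against (b): assessed value is $74,000, below the $94,500 limit. (g), which would lift (f), does not operate here — the Standing Waiver is not current. Exception (b) does not apply.
Exception (c) is satisfied on its face — a current Schedule 2 Waiver is held; the qualifying period is 370 days, meeting the 320 days threshold. Turning to paragraphs (h)–(i): (h) operates — the baseline figure is 295, below the 386 limit. (i), which would lift (h), is not triggered — the lot is not in a historic district. So (c) is unavailable.
Exception (d) is satisfied on its face — a current Tier 5 Registration is held; the lot has no other accessory structure; the reportable unit count is 69, meeting the 67 threshold. Under paragraphs (j)–(q): (j) is engaged (a current Class G Declaration is held), but yields to (k): (k) is triggered — the reference index is 510, below the 588 limit. (l) is engaged (a current Annual Approval is held), but is overridden by (m): (m) applies — a current Annual Declaration is held. (n) is engaged (a home-based business operates on the lot), but is set aside by (o): (o) operates against (n): the registered capacity is 1,170 units, less than the 1,490 units limit. (p) is triggered (the coverage ratio is 27%, less than the 28% limit), but is itself disapplied by (q): (q) operates — a current Class 4 Waiver is held. (d) remains available.
Exception (e) fails — aggregate throughput is 1,870 units, not below 1,810 units.

No — exception (d) applies; Esme does not need a building permit.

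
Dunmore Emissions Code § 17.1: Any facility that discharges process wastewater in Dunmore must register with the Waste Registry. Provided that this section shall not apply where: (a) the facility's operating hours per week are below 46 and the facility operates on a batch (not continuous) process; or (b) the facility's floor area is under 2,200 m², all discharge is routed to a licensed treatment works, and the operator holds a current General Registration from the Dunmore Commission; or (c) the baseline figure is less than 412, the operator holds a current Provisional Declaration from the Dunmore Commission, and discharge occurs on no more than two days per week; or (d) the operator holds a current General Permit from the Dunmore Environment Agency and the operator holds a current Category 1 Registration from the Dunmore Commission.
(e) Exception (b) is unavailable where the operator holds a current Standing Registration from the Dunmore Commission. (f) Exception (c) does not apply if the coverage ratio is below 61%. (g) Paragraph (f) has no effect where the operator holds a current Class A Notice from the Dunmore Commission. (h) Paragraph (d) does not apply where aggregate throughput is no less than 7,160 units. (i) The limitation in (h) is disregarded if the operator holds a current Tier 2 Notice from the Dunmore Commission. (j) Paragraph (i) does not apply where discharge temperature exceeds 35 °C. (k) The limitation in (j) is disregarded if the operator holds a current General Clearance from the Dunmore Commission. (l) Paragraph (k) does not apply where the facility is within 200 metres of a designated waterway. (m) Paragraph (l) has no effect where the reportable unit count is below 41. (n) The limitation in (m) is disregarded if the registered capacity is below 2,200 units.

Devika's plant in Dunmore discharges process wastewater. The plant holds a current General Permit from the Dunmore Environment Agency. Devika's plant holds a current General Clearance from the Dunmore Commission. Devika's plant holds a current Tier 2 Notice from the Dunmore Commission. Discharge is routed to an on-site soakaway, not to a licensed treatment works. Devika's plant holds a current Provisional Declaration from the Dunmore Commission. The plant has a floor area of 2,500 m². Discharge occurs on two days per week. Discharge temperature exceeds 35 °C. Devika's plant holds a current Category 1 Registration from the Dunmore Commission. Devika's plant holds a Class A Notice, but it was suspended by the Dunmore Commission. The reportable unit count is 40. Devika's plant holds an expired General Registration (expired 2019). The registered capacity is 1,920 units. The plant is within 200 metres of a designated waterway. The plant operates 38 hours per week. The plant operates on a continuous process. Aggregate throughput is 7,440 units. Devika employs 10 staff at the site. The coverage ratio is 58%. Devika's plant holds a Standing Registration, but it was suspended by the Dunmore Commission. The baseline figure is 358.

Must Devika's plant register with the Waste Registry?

Exception (a) requires that the facility operates on a batch (not continuous) process; but the facility operates on a continuous process, so (a) is unavailable.
Exception (b) does not apply: the facility's floor area is 2,500 m², not under 2,200 m².
All of (c)'s requirements are met (the baseline figure is 358, less than the 412 limit; a current Provisional Declaration is held; discharge occurs on no more than two days per week). However, paragraphs (f)–(g) must be considered: (f) operates — the coverage ratio is 58%, below the 61% limit. (g), which would lift (f), does not operate here — no current Class A Notice is held. (c) is therefore removed.
All of (d)'s requirements are met (a current General Permit is held; a current Category 1 Registration is held). Turning to paragraphs (h)–(n): (h) operates against (d): aggregate throughput is 7,440 units, meeting the 7,160 units threshold. (i) is triggered (a current Tier 2 Notice is held), but is displaced by (j): (j) operates against (i): discharge temperature exceeds 35 °C. (k) would limit (j) — a current General Clearance is held — but (l) sets (k) aside: (l) operates against (k): the plant is within 200 m of a designated waterway. (m) would limit (l) — the reportable unit count is 40, below the 41 limit — but (n) sets (m) aside: (n) operates against (m): the registered capacity is 1,920 units, below the 2,200 units limit. So (d) is unavailable.
No exception applies. The general rule governs.

Yes — Devika's plant must register with the Waste Registry.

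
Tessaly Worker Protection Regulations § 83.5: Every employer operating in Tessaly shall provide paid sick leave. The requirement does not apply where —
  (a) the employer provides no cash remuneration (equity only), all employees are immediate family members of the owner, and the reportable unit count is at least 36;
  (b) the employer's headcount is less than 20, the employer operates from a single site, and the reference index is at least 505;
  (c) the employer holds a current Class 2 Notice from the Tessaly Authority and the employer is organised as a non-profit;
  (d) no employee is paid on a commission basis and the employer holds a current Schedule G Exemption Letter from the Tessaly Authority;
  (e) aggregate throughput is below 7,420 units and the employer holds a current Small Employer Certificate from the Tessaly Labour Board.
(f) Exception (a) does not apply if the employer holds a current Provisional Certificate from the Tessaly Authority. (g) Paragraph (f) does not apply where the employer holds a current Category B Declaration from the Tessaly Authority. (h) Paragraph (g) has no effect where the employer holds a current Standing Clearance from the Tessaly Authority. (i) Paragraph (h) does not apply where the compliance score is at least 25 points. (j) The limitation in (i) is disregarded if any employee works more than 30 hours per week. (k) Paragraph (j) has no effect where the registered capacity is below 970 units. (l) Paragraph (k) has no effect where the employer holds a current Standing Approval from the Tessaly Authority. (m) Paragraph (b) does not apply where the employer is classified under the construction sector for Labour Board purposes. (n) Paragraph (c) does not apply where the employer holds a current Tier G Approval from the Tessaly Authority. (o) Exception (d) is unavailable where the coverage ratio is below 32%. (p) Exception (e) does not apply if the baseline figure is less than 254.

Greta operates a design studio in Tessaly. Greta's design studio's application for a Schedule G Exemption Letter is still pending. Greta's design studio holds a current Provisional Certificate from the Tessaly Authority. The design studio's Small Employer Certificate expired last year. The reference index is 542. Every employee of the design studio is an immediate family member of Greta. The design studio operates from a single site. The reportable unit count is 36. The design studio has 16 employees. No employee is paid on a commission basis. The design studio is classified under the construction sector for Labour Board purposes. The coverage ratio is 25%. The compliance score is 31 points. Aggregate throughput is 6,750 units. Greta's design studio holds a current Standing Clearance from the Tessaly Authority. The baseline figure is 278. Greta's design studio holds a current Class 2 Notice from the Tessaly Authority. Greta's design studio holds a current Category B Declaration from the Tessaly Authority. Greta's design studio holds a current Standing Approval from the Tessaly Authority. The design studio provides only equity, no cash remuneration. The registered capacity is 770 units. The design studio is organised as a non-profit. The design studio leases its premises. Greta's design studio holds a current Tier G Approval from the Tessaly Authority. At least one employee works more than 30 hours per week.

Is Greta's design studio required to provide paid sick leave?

Yes — Greta's design studio must provide paid sick leave.

Exception (a) is satisfied on its face — remuneration is equity-only; every employee is an immediate family member; the reportable unit count is 36, meeting the 36 threshold. However, paragraphs (f)–(l) must be considered: (f) operates against (a): a current Provisional Certificate is held. (g) operates (a current Category B Declaration is held), but is displaced by (h): (h) operates against (g): a current Standing Clearance is held. (i) would limit (h) — the compliance score is 31 points, meeting the 25 points threshold — but (j) sets (i) aside: (j) is triggered — at least one employee exceeds 30 hours/week. (k) would limit (j) — the registered capacity is 770 units, below the 970 units limit — but (l) sets (k) aside: (l) is triggered — a current Standing Approval is held. (a) is therefore removed.
All of (b)'s requirements are met (the employer's headcount is 16, less than the 20 limit; the employer operates from a single site; the reference index is 542, meeting the 505 threshold). But applying paragraph (m): (m) applies — the design studio is classified under the construction sector. Exception (b) does not apply.
All of (c)'s requirements are met (a current Class 2 Notice is held; the employer is a non-profit). Turning to paragraph (n): (n) is engaged — a current Tier G Approval is held. So (c) is unavailable.
Exception (d) fails — there is no Schedule G Exemption Letter in force.
Exception (e) does not apply: the Small Employer Certificate has expired.
No exception applies. The general rule governs.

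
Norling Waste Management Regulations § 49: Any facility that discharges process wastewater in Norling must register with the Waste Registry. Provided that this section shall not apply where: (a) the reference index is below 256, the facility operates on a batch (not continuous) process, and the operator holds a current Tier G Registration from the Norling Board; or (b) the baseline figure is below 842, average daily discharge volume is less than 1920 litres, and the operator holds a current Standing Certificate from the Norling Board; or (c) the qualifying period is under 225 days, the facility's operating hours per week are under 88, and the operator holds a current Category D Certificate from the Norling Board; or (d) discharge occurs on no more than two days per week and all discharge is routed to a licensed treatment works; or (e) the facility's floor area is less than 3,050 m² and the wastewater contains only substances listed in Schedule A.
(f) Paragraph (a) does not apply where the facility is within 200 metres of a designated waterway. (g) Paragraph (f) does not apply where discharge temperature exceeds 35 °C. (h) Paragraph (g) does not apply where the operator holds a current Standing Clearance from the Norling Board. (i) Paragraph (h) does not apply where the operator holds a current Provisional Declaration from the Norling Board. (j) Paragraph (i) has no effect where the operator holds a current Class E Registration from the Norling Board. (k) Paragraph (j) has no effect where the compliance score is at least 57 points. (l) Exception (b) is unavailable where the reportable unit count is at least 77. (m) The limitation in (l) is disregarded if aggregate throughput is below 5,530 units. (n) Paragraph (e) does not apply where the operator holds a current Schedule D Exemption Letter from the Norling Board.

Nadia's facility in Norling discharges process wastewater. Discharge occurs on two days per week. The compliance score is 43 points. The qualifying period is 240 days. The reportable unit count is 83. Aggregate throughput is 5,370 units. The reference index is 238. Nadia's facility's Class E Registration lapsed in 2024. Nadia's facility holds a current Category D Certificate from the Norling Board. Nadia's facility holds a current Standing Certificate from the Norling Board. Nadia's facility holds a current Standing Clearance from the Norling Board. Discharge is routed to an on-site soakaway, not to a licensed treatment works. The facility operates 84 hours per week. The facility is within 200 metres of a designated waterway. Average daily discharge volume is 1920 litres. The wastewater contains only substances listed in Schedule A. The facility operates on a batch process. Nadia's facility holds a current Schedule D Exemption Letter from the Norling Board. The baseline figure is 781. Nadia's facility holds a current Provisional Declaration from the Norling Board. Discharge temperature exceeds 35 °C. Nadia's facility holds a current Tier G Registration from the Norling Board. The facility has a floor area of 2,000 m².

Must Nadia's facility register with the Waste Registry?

No — exception (a) applies; Nadia's facility is not required to register with the Waste Registry.

Exception (a) is satisfied on its face — the reference index is 238, below the 256 limit; the facility operates on a batch process; a current Tier G Registration is held. As to paragraphs (f)–(k): (f) would limit (a) — the facility is within 200 m of a designated waterway — but (g) sets (f) aside: (g) is engaged — discharge temperature exceeds 35 °C. (h) would limit (g) — a current Standing Clearance is held — but (i) sets (h) aside: (i) operates against (h): a current Provisional Declaration is held. (j), which would lift (i), is inapplicable — there is no Class E Registration in force. (a) remains available.
Exception (b) requires that average daily discharge volume is less than 1920 litres; but average daily discharge volume is 1920 litres, not less than 1920 litres, so (b) is unavailable.
Exception (c) fails — the qualifying period is 240 days, not under 225 days.
Exception (d) requires that all discharge is routed to a licensed treatment works; but discharge is not routed to a licensed treatment works, so (d) is unavailable.
All of (e)'s requirements are met (the facility's floor area is 2,000 m², less than the 3,050 m² limit; the wastewater is Schedule-A-only). However, paragraph (n) must be considered: (n) applies — a current Schedule D Exemption Letter is held. (e) is therefore removed.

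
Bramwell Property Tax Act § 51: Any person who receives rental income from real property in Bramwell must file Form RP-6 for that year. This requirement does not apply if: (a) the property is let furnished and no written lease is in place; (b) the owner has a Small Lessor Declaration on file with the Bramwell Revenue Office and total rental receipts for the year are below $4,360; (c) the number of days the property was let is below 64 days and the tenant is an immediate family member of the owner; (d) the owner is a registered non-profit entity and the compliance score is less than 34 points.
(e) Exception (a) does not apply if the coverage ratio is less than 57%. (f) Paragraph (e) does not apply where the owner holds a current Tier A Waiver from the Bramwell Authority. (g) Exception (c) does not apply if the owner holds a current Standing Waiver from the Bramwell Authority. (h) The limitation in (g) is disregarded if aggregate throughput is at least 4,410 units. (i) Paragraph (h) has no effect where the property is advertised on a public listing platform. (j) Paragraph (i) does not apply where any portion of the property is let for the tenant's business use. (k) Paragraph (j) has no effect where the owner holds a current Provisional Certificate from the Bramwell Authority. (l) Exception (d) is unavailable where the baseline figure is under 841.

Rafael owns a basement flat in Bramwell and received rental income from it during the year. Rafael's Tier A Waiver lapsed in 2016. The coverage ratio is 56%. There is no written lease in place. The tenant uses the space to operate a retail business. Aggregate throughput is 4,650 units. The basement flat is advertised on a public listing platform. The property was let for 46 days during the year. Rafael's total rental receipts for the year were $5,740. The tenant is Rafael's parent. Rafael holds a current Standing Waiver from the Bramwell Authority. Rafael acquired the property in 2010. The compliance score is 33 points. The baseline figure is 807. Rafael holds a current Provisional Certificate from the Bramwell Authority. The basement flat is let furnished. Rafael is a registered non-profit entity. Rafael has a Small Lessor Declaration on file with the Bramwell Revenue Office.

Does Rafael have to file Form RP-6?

All of (a)'s requirements are met (the property is let furnished; there is no written lease). Turning to paragraphs (e)–(f): (e) operates against (a): the coverage ratio is 56%, less than the 57% limit. (f) is not engaged (the Tier A Waiver is not current), so (e) stands. Exception (a) does not apply.
Exception (b) requires that total rental receipts for the year are below $4,360; but total rental receipts for the year are $5,740, not below $4,360, so (b) is unavailable.
Exception (c)'s conditions are all satisfied: the number of days the property was let is 46 days, below the 64 days limit; the tenant is an immediate family member. However, paragraphs (g)–(k) must be considered: (g) operates against (c): a current Standing Waiver is held. (h) would limit (g) — aggregate throughput is 4,650 units, meeting the 4,410 units threshold — but (i) sets (h) aside: (i) operates against (h): the property is publicly advertised. (j) would limit (i) — the space is let for business use — but (k) sets (j) aside: (k) operates against (j): a current Provisional Certificate is held. (c) is therefore removed.
All of (d)'s requirements are met (Rafael is a registered non-profit; the compliance score is 33 points, less than the 34 points limit). However, paragraph (l) must be considered: (l) operates against (d): the baseline figure is 807, under the 841 limit. Exception (d) does not apply.
No exception displaces § 51.

Yes — Rafael must file Form RP-6.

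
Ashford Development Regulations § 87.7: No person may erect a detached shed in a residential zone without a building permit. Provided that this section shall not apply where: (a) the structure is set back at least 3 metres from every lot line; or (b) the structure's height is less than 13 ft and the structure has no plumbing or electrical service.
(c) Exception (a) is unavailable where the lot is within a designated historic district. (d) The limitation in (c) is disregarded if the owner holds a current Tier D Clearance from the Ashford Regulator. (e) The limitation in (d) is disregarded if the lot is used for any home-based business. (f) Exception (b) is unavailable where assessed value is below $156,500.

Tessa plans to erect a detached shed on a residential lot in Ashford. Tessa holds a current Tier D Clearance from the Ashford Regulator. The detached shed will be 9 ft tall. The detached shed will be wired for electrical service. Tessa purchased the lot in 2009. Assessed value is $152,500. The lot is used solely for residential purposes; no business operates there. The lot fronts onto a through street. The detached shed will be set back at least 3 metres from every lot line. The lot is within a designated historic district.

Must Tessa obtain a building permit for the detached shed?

All of (a)'s requirements are met (the setback is at least 3 m on every side). Applying paragraphs (c)–(e): (c) would limit (a) — the lot is in a historic district — but (d) sets (c) aside: (d) is triggered — a current Tier D Clearance is held. (e), which would lift (d), is not engaged — the lot is solely residential. So (a) applies.
Exception (b) does not apply: electrical service is planned.

No — exception (a) applies; Tessa does not need a building permit.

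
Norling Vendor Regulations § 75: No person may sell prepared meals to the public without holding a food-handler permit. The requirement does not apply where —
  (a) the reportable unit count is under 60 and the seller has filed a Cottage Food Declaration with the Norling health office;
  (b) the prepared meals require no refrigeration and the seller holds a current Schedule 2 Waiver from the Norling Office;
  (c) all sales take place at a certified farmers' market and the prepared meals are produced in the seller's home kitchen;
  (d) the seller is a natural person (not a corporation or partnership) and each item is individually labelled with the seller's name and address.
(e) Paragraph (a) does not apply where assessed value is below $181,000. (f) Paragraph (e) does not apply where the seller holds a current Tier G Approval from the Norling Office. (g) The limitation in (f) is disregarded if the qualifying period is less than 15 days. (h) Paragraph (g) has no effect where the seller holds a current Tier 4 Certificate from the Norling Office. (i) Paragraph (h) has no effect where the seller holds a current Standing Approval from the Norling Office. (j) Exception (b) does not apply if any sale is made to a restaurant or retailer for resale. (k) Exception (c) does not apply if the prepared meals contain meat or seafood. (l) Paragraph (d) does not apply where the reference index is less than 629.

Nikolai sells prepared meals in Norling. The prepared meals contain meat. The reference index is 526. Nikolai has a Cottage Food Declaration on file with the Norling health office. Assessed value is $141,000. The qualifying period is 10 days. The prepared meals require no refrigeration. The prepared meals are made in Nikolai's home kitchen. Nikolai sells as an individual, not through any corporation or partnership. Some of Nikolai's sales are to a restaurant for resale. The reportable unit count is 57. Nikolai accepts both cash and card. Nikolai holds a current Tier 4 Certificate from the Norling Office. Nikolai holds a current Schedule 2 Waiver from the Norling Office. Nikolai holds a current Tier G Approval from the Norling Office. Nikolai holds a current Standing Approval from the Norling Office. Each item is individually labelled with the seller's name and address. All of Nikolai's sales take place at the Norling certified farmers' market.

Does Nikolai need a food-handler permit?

Yes — Nikolai must hold a food-handler permit.

Exception (a): the reportable unit count is 57, under the 60 limit; a Cottage Food Declaration is on file — every condition holds. But: (e) operates against (a): assessed value is $141,000, below the $181,000 limit. (f) would limit (e) — a current Tier G Approval is held — but (g) sets (f) aside: (g) operates — the qualifying period is 10 days, less than the 15 days limit. (h) would limit (g) — a current Tier 4 Certificate is held — but (i) sets (h) aside: (i) operates against (h): a current Standing Approval is held. (a) is therefore removed.
Exception (b) is satisfied on its face — the prepared meals are shelf-stable; a current Schedule 2 Waiver is held. However, paragraph (j) must be considered: (j) is triggered — some sales are to a restaurant for resale. (b) is therefore removed.
Exception (c): all sales are at a certified farmers' market; the prepared meals are home-kitchen produced — every condition holds. Turning to paragraph (k): (k) is triggered — the prepared meals contain meat. (c) is therefore removed.
All of (d)'s requirements are met (the seller is a natural person; items are individually labelled). But applying paragraph (l): (l) operates against (d): the reference index is 526, less than the 629 limit. (d) is therefore removed.
No exception displaces § 75.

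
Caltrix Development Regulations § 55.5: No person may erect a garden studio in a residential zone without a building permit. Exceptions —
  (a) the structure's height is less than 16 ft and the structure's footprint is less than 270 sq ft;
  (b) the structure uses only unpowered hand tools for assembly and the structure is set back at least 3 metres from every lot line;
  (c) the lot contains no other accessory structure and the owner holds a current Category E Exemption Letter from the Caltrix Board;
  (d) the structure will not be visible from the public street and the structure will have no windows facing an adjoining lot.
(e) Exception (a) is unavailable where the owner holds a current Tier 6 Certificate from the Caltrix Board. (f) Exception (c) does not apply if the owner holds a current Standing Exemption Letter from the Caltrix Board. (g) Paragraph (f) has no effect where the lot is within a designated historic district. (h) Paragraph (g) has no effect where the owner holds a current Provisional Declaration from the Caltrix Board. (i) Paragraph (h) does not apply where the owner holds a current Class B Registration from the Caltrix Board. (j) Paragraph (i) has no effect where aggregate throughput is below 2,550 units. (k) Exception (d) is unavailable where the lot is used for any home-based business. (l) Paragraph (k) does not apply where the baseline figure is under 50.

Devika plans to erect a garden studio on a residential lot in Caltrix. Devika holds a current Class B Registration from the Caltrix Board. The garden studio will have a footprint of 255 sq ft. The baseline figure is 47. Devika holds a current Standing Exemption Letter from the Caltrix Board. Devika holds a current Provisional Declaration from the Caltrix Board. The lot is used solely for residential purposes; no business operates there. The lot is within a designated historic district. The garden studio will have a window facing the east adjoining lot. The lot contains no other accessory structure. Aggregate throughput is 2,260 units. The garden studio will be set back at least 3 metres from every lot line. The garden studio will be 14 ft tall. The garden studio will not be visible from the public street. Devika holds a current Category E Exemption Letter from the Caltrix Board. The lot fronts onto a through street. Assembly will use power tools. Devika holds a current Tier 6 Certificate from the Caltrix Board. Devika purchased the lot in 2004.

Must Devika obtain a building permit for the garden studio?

Yes — Devika must obtain a building permit.

Exception (a): the structure's height is 14 ft, less than the 16 ft limit; the structure's footprint is 255 sq ft, less than the 270 sq ft limit — every condition holds. However, paragraph (e) must be considered: (e) operates — a current Tier 6 Certificate is held. Exception (a) does not apply.
Exception (b) does not apply: assembly uses power tools.
All of (c)'s requirements are met (the lot has no other accessory structure; a current Category E Exemption Letter is held). Turning to paragraphs (f)–(j): (f) is triggered — a current Standing Exemption Letter is held. (g) operates (the lot is in a historic district), but is displaced by (h): (h) operates against (g): a current Provisional Declaration is held. (i) applies (a current Class B Registration is held), but is overridden by (j): (j) operates against (i): aggregate throughput is 2,260 units, below the 2,550 units limit. (c) is therefore removed.
Exception (d) fails — a window faces an adjoining lot.
No exception displaces § 55.5.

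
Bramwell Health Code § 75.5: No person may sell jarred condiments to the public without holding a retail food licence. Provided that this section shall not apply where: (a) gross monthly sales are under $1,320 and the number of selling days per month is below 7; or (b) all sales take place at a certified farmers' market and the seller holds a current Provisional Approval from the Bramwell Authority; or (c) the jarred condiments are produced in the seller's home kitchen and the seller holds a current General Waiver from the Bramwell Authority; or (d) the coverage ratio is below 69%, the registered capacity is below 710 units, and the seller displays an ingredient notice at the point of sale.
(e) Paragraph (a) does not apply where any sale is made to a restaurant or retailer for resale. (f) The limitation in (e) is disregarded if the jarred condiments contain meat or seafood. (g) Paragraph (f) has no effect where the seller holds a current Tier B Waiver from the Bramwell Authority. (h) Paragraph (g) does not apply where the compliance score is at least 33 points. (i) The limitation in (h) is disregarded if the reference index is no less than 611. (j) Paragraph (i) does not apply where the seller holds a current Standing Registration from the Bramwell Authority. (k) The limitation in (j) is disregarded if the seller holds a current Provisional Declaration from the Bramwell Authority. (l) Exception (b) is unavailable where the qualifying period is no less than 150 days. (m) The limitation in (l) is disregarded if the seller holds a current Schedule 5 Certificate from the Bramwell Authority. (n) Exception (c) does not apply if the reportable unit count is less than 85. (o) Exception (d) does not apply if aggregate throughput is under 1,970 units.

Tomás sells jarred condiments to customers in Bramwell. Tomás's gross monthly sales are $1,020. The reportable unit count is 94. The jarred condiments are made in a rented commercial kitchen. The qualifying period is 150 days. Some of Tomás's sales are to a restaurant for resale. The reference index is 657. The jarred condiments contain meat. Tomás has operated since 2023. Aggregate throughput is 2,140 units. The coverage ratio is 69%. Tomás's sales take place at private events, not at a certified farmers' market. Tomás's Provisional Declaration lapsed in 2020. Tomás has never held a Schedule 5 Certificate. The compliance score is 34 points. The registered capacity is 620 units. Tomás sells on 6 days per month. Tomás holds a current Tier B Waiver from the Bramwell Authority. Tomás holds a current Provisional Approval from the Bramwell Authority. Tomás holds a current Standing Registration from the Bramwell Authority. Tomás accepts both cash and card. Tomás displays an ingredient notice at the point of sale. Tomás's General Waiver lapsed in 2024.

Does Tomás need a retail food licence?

All of (a)'s requirements are met (gross monthly sales are $1,020, under the $1,320 limit; the number of selling days per month is 6, below the 7 limit). As to paragraphs (e)–(k): (e) operates (some sales are to a restaurant for resale), but is overridden by (f): (f) operates against (e): the jarred condiments contain meat. (g) operates (a current Tier B Waiver is held), but yields to (h): (h) operates — the compliance score is 34 points, meeting the 33 points threshold. (i) would limit (h) — the reference index is 657, meeting the 611 threshold — but (j) sets (i) aside: (j) operates against (i): a current Standing Registration is held. (k) does not operate here (no current Provisional Declaration is held), so (j) stands. So (a) applies.
Exception (b) requires that all sales take place at a certified farmers' market; but sales are at private events, not a certified farmers' market, so (b) is unavailable.
Exception (c) requires that the jarred condiments are produced in the seller's home kitchen; but the jarred condiments are made in a commercial kitchen, not a home kitchen, so (c) is unavailable.
Exception (d) requires that the coverage ratio is below 69%; but the coverage ratio is 69%, not below 69%, so (d) is unavailable.

No — exception (a) applies; Tomás is not required to hold a retail food licence.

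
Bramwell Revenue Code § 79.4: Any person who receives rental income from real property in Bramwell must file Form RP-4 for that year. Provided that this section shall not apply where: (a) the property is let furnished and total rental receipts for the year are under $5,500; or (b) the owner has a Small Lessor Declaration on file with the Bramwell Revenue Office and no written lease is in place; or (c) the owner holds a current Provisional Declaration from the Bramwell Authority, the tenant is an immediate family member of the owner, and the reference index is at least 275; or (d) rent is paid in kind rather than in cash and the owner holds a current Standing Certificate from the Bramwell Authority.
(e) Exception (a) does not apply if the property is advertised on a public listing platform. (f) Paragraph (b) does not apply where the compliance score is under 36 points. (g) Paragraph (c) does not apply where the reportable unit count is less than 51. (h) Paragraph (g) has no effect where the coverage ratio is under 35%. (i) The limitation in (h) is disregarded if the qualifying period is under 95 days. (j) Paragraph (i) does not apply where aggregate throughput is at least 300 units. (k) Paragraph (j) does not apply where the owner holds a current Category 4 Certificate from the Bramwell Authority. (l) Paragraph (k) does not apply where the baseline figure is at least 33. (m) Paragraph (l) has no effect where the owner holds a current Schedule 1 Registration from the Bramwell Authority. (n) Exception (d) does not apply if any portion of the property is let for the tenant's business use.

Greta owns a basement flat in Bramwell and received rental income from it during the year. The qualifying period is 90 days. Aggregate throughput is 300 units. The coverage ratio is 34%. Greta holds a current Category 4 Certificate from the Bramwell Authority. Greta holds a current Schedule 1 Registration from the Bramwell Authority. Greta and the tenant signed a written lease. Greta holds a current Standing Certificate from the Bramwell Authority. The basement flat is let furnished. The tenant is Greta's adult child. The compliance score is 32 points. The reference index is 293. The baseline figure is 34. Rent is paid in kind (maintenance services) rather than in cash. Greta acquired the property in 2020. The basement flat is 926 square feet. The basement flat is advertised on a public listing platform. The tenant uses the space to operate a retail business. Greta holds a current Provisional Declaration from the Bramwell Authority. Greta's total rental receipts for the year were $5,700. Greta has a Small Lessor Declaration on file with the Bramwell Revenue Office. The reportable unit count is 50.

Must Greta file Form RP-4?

Exception (a) requires that total rental receipts for the year are under $5,500; but total rental receipts for the year are $5,700, not under $5,500, so (a) is unavailable.
Exception (b) fails — a written lease is in place.
Exception (c): a current Provisional Declaration is held; the tenant is an immediate family member; the reference index is 293, meeting the 275 threshold — every condition holds. However, paragraphs (g)–(m) must be considered: (g) applies — the reportable unit count is 50, less than the 51 limit. (h) is engaged (the coverage ratio is 34%, under the 35% limit), but is displaced by (i): (i) operates against (h): the qualifying period is 90 days, under the 95 days limit. (j) would limit (i) — aggregate throughput is 300 units, meeting the 300 units threshold — but (k) sets (j) aside: (k) operates against (j): a current Category 4 Certificate is held. (l) would limit (k) — the baseline figure is 34, meeting the 33 threshold — but (m) sets (l) aside: (m) applies — a current Schedule 1 Registration is held. So (c) is unavailable.
Exception (d) is satisfied on its face — rent is paid in kind; a current Standing Certificate is held. Turning to paragraph (n): (n) operates against (d): the space is let for business use. (d) is therefore removed.
No exception applies. The general rule governs.

Yes — Greta must file Form RP-4.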